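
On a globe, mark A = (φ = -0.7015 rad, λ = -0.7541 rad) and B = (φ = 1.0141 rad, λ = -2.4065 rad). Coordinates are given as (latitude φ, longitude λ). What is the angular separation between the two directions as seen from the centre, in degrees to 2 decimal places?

125.51°

With latitudes φ₁ = -40.193°, φ₂ = 58.104° and longitude difference Δλ = -94.676°:
Haversine: a = sin²(Δφ/2) + cos φ₁ cos φ₂ sin²(Δλ/2) = 0.5721 + (0.7639)(0.5284)(0.5408) = 0.79041.
Central angle c = 2·arcsin(√a) = 2.19053 rad.
So the angular separation is 125.51°.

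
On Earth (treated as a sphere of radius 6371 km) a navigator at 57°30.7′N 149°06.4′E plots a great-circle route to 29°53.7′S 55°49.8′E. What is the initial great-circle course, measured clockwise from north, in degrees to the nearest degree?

With φ₁ = 1.0038, φ₂ = -0.5218, Δλ = -1.6280 rad, the forward-azimuth formula gives
θ = atan2( sin Δλ cos φ₂ , cos φ₁ sin φ₂ − sin φ₁ cos φ₂ cos Δλ ) = atan2(-0.8655, -0.2259) = -104.63°.
Adding 360° brings this into [0°, 360°): 255°.

255°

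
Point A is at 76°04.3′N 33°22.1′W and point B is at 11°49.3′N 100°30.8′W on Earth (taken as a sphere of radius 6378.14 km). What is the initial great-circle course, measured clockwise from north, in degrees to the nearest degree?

Δλ = -67.145° = -1.1719 rad.
y = sin Δλ · cos φ₂ = (-0.9215)(0.9788) = -0.9019
x = cos φ₁ sin φ₂ − sin φ₁ cos φ₂ cos Δλ = (0.2407)(0.2049) − (0.9706)(0.9788)(0.3884) = -0.3197
θ = atan2(y, x) = -109.52°; adding 360° gives 250°.

250°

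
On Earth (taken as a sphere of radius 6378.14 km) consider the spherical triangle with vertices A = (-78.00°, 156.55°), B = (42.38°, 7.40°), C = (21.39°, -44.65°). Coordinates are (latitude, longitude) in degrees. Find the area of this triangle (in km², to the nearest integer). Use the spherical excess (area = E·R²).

Side lengths (central angles): a = 0.8382, b = 2.1380, c = 2.4835 rad; semiperimeter s = 2.7298.
By l'Huilier's theorem, tan(E/4) = √[tan(s/2) tan((s−a)/2) tan((s−b)/2) tan((s−c)/2)], giving spherical excess E = 1.8561 rad.
Area = E·R² = 1.8561 × (6378.14)² ≈ 75507658 km².

75507658 km²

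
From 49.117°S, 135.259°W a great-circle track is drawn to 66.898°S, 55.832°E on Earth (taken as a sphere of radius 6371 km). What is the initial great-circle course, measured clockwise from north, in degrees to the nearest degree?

185°

With φ₁ = -0.8573, φ₂ = -1.1676, Δλ = -2.9480 rad, the forward-azimuth formula gives
θ = atan2( sin Δλ cos φ₂ , cos φ₁ sin φ₂ − sin φ₁ cos φ₂ cos Δλ ) = atan2(-0.0755, -0.8931) = -175.17°.
Adding 360° brings this into [0°, 360°): 185°.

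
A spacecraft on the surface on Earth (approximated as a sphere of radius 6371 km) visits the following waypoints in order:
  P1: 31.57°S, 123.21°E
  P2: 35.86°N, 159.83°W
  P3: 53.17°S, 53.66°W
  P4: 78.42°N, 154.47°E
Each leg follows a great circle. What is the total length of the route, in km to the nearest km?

Leg P1→P2: central angle 1.7223 rad, distance 10972.6 km.
Leg P2→P3: central angle 2.2195 rad, distance 14140.7 km.
Leg P3→P4: central angle 2.6687 rad, distance 17002.1 km.
Total: 10972.6 + 14140.7 + 17002.1 ≈ 42115 km.

42115 km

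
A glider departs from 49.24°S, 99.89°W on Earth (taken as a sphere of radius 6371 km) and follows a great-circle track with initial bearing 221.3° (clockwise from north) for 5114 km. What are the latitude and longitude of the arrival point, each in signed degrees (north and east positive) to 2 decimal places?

Angular distance δ = d/R = 5114/6371 = 0.80270 rad; initial bearing θ = 3.8624 rad.
sin φ₂ = sin φ₁ cos δ + cos φ₁ sin δ cos θ = (-0.7575)(0.6948) + (0.6529)(0.7192)(-0.7513) = -0.8790, so φ₂ = -61.53°.
Δλ = atan2(sin θ sin δ cos φ₁, cos δ − sin φ₁ sin φ₂) = atan2(-0.3099, 0.0289) = -84.665°.
λ₂ = -99.890° − 84.665° = -184.55° → 175.45° after wrapping to (−180°, 180°].

-61.53°, 175.45°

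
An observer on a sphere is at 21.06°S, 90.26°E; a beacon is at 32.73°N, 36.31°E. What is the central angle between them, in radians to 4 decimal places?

1.2998 rad

With latitudes φ₁ = -21.060°, φ₂ = 32.730° and longitude difference Δλ = -53.950°:
cos c = sin φ₁ sin φ₂ + cos φ₁ cos φ₂ cos Δλ = (-0.3593)(0.5407) + (0.9332)(0.8412)(0.5885) = 0.26770,
so c = arccos(0.26770) = 1.29979 rad.
So the angular separation is 1.2998 rad.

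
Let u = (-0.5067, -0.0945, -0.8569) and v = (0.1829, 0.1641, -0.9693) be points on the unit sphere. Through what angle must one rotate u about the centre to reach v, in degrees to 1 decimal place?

43.7°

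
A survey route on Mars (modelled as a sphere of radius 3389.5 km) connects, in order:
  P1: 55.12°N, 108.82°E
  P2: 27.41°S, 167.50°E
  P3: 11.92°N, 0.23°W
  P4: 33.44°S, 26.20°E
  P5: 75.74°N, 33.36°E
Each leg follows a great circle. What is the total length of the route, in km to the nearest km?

Leg P1→P2: central angle 1.6848 rad, distance 5710.6 km.
Leg P2→P3: central angle 2.8048 rad, distance 9507.0 km.
Leg P3→P4: central angle 0.9055 rad, distance 3069.1 km.
Leg P4→P5: central angle 1.9072 rad, distance 6464.6 km.
Total: 5710.6 + 9507.0 + 3069.1 + 6464.6 ≈ 24751 km.

24751 km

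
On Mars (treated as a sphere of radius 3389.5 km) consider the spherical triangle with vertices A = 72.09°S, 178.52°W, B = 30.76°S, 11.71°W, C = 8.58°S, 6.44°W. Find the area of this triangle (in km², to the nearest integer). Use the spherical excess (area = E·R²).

Side lengths (central angles): a = 0.3965, b = 1.7307, c = 1.3394 rad; semiperimeter s = 1.7333.
By l'Huilier's theorem, tan(E/4) = √[tan(s/2) tan((s−a)/2) tan((s−b)/2) tan((s−c)/2)], giving spherical excess E = 0.0620 rad.
Area = E·R² = 0.0620 × (3389.5)² ≈ 712761 km².

712761 km²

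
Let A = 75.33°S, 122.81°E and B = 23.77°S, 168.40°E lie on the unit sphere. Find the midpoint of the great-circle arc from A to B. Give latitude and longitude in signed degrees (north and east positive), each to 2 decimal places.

The central angle between A and B is δ = 0.9859 rad.
With f = 0.5, the slerp weights are sin((1−f)δ)/sin δ = 0.5676 and sin(fδ)/sin δ = 0.5676.
Weighted sum of the unit vectors: (0.5676)·(-0.1372,0.2129,-0.9674) + (0.5676)·(-0.8965,0.1840,-0.4031) = (-0.5867, 0.2253, -0.7778).
Converting back: φ = atan2(z, √(x²+y²)) = -51.06°, λ = atan2(y, x) = 159.00°.

-51.06°, 159.00°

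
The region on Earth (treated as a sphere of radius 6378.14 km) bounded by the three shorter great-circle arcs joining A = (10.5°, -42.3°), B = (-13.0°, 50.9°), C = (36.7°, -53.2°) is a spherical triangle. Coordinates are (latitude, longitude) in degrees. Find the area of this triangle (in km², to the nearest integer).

21705680 km²

Side lengths (central angles): a = 1.9015, b = 0.4885, c = 1.6654 rad; semiperimeter s = 2.0277.
By l'Huilier's theorem, tan(E/4) = √[tan(s/2) tan((s−a)/2) tan((s−b)/2) tan((s−c)/2)], giving spherical excess E = 0.5336 rad.
Area = E·R² = 0.5336 × (6378.14)² ≈ 21705680 km².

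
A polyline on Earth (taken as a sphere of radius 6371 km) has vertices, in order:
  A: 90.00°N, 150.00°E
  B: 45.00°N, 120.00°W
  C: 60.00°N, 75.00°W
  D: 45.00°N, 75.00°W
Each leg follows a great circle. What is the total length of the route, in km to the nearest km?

10054 km

Leg A→B: central angle 0.7854 rad, distance 5003.8 km.
Leg B→C: central angle 0.5309 rad, distance 3382.1 km.
Leg C→D: central angle 0.2618 rad, distance 1667.9 km.
Total: 5003.8 + 3382.1 + 1667.9 ≈ 10054 km.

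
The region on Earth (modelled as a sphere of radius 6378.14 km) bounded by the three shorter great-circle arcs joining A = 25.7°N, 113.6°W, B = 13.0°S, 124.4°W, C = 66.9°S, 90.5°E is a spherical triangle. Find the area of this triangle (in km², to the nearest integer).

Side lengths (central angles): a = 1.6776, b = 2.3769, c = 0.6999 rad; semiperimeter s = 2.3772.
By l'Huilier's theorem, tan(E/4) = √[tan(s/2) tan((s−a)/2) tan((s−b)/2) tan((s−c)/2)], giving spherical excess E = 0.0512 rad.
Area = E·R² = 0.0512 × (6378.14)² ≈ 2084561 km².

2084561 km²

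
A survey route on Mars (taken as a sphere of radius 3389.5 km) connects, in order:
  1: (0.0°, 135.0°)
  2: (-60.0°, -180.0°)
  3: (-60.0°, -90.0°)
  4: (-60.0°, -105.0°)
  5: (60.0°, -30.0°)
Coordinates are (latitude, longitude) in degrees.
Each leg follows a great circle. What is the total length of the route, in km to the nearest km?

Leg 1→2: central angle 1.2094 rad, distance 4099.4 km.
Leg 2→3: central angle 0.7227 rad, distance 2449.7 km.
Leg 3→4: central angle 0.1306 rad, distance 442.7 km.
Leg 4→5: central angle 2.3258 rad, distance 7883.3 km.
Total: 4099.4 + 2449.7 + 442.7 + 7883.3 ≈ 14875 km.

14875 km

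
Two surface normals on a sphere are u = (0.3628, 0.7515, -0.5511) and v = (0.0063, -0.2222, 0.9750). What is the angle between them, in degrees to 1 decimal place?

u·v = -0.7020; |u| = 1.0000, |v| = 1.0000.
cos θ = (u·v)/(|u||v|) = -0.7020, so θ = 134.6°.

134.6°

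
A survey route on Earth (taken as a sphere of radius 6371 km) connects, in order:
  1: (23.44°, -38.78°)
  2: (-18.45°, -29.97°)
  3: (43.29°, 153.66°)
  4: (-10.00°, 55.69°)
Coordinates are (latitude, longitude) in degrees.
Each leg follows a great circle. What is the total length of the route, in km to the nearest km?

Leg 1→2: central angle 0.7464 rad, distance 4755.1 km.
Leg 2→3: central angle 2.7048 rad, distance 17232.1 km.
Leg 3→4: central angle 1.7910 rad, distance 11410.7 km.
Total: 4755.1 + 17232.1 + 11410.7 ≈ 33398 km.

33398 km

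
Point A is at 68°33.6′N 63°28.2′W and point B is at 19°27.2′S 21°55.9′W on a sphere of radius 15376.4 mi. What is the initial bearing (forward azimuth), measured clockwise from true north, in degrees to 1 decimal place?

141.2°

Δλ = 41.538° = 0.7250 rad.
y = sin Δλ · cos φ₂ = (0.6631)(0.9429) = 0.6253
x = cos φ₁ sin φ₂ − sin φ₁ cos φ₂ cos Δλ = (0.3655)(-0.3330) − (0.9308)(0.9429)(0.7485) = -0.7787
θ = atan2(y, x) = 141.24°, so the bearing is 141.2°.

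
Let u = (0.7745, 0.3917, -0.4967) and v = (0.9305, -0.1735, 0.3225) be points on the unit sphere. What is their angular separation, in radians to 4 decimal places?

1.0558 rad

u·v = 0.4925; |u| = 1.0000, |v| = 1.0000.
cos θ = (u·v)/(|u||v|) = 0.4925, so θ = 1.0558 rad.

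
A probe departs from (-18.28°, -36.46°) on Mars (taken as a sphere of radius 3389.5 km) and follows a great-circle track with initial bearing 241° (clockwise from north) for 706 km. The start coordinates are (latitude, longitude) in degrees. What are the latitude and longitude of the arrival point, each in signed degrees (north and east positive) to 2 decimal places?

-23.71°, -47.85°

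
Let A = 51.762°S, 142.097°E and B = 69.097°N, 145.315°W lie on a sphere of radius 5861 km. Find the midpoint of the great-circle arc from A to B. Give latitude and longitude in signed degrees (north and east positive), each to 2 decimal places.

10.51°, 167.23°

The central angle between A and B is δ = 2.3019 rad.
With f = 0.5, the slerp weights are sin((1−f)δ)/sin δ = 1.2266 and sin(fδ)/sin δ = 1.2266.
Weighted sum of the unit vectors: (1.2266)·(-0.4884,0.3802,-0.7854) + (1.2266)·(-0.2934,-0.2030,0.9342) = (-0.9589, 0.2173, 0.1824).
Converting back: φ = atan2(z, √(x²+y²)) = 10.51°, λ = atan2(y, x) = 167.23°.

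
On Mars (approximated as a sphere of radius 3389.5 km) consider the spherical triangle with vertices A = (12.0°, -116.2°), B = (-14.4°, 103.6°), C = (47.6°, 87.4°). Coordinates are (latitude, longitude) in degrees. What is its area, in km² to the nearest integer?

27619654 km²

Side lengths (central angles): a = 1.1113, b = 2.0385, c = 2.4648 rad; semiperimeter s = 2.8073.
By l'Huilier's theorem, tan(E/4) = √[tan(s/2) tan((s−a)/2) tan((s−b)/2) tan((s−c)/2)], giving spherical excess E = 2.4041 rad.
Area = E·R² = 2.4041 × (3389.5)² ≈ 27619654 km².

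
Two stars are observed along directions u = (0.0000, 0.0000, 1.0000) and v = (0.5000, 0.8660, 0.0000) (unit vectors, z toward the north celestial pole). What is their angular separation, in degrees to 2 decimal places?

90.00°

u·v = 0.0000; |u| = 1.0000, |v| = 1.0000.
cos θ = (u·v)/(|u||v|) = 0.0000, so θ = 90.00°.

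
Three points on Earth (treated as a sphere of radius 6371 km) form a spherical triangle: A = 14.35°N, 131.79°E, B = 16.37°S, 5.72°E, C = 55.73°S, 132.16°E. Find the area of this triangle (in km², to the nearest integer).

69341621 km²

Side lengths (central angles): a = 1.6589, b = 1.2231, c = 2.2359 rad; semiperimeter s = 2.5590.
By l'Huilier's theorem, tan(E/4) = √[tan(s/2) tan((s−a)/2) tan((s−b)/2) tan((s−c)/2)], giving spherical excess E = 1.7084 rad.
Area = E·R² = 1.7084 × (6371)² ≈ 69341621 km².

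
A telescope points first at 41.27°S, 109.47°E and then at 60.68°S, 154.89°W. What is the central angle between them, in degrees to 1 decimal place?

With latitudes φ₁ = -41.270°, φ₂ = -60.680° and longitude difference Δλ = 95.640°:
cos c = sin φ₁ sin φ₂ + cos φ₁ cos φ₂ cos Δλ = (-0.6596)(-0.8719) + (0.7516)(0.4897)(-0.0983) = 0.53894,
so c = arccos(0.53894) = 1.00162 rad.
So the angular separation is 57.4°.

57.4°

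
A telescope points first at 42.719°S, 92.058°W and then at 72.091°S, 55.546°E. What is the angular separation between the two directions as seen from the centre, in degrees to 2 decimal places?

62.95°

Let φ₁ = -0.7456 rad, φ₂ = -1.2582 rad, and Δλ = 2.5762 rad.
Haversine: a = sin²(Δφ/2) + cos φ₁ cos φ₂ sin²(Δλ/2) = 0.0643 + (0.7347)(0.3075)(0.9222) = 0.27261.
Central angle c = 2·arcsin(√a) = 1.09868 rad.
So the angular separation is 62.95°.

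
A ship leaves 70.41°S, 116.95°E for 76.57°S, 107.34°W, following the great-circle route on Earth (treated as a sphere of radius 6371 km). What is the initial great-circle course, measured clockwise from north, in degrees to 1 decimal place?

161.4°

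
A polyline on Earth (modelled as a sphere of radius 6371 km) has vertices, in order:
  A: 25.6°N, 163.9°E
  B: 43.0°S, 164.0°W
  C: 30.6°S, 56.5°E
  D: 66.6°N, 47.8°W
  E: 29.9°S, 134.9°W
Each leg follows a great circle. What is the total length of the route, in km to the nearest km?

45794 km

Leg A→B: central angle 1.3036 rad, distance 8305.1 km.
Leg B→C: central angle 1.7027 rad, distance 10847.9 km.
Leg C→D: central angle 2.1551 rad, distance 13730.1 km.
Leg D→E: central angle 2.0265 rad, distance 12910.7 km.
Total: 8305.1 + 10847.9 + 13730.1 + 12910.7 ≈ 45794 km.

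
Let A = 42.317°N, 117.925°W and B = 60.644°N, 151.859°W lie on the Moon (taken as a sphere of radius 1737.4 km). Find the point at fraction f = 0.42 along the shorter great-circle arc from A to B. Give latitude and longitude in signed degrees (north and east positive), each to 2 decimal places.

51.12°, -128.82°

Central angle δ = 0.4788 rad. Interpolating on the sphere with fraction f = 0.42:
P = [sin((1−f)δ)·A + sin(fδ)·B] / sin δ = 0.5951·A + 0.4336·B in Cartesian coordinates,
giving P = (-0.3935, -0.4890, 0.7785), i.e. latitude 51.12°, longitude -128.82°.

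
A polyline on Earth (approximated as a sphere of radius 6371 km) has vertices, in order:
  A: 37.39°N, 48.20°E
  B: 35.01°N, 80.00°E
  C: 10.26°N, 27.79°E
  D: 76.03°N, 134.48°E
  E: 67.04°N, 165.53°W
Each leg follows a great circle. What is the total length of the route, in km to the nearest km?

Leg A→B: central angle 0.4477 rad, distance 2852.2 km.
Leg B→C: central angle 0.9322 rad, distance 5939.2 km.
Leg C→D: central angle 1.4660 rad, distance 9339.8 km.
Leg D→E: central angle 0.3463 rad, distance 2206.1 km.
Total: 2852.2 + 5939.2 + 9339.8 + 2206.1 ≈ 20337 km.

20337 km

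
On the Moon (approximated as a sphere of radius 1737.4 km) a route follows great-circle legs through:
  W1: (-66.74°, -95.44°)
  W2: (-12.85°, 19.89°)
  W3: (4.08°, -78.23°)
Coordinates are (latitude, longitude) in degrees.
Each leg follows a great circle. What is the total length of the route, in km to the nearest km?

5657 km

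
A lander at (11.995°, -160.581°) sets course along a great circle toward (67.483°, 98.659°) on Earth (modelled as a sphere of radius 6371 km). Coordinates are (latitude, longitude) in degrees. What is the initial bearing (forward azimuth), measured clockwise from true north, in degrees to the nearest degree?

338°

Δλ = -100.760° = -1.7586 rad.
y = sin Δλ · cos φ₂ = (-0.9824)(0.3830) = -0.3762
x = cos φ₁ sin φ₂ − sin φ₁ cos φ₂ cos Δλ = (0.9782)(0.9238) − (0.2078)(0.3830)(-0.1867) = 0.9185
θ = atan2(y, x) = -22.28°; adding 360° gives 338°.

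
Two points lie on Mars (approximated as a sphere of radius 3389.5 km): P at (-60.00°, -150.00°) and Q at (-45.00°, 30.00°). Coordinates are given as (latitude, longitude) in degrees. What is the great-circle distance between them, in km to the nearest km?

Let φ₁ = -1.0472 rad, φ₂ = -0.7854 rad, and Δλ = -3.1416 rad.
Haversine: a = sin²(Δφ/2) + cos φ₁ cos φ₂ sin²(Δλ/2) = 0.0170 + (0.5000)(0.7071)(1.0000) = 0.37059.
Central angle c = 2·arcsin(√a) = 1.30900 rad.
Distance = R·c = 3389.5 × 1.3090 ≈ 4437 km.

4437 km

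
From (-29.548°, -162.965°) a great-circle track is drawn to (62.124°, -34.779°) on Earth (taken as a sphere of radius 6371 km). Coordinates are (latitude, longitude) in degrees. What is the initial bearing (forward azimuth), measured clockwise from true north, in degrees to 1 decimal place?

30.4°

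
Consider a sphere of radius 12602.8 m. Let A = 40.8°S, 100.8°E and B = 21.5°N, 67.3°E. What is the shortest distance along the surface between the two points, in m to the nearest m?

Let φ₁ = -0.7121 rad, φ₂ = 0.3752 rad, and Δλ = -0.5847 rad.
Haversine: a = sin²(Δφ/2) + cos φ₁ cos φ₂ sin²(Δλ/2) = 0.2676 + (0.7570)(0.9304)(0.0831) = 0.32608.
Central angle c = 2·arcsin(√a) = 1.21553 rad.
Distance = R·c = 12602.8 × 1.2155 ≈ 15319 m.

15319 m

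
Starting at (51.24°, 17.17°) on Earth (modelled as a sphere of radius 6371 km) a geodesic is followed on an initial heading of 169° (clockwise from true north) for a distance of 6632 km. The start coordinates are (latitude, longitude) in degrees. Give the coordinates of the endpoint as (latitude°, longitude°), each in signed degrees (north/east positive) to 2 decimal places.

Angular distance δ = d/R = 6632/6371 = 1.04097 rad; initial bearing θ = 2.9496 rad.
sin φ₂ = sin φ₁ cos δ + cos φ₁ sin δ cos θ = (0.7798)(0.5054) + (0.6261)(0.8629)(-0.9816) = -0.1362, so φ₂ = -7.83°.
Δλ = atan2(sin θ sin δ cos φ₁, cos δ − sin φ₁ sin φ₂) = atan2(0.1031, 0.6116) = 9.567°.
λ₂ = 17.170° + 9.567° = 26.74°.

-7.83°, 26.74°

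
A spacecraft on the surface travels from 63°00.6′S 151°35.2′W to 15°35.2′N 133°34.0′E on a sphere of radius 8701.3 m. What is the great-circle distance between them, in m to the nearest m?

In radians: φ₁ = -1.0997, φ₂ = 0.2720, Δλ = -74.847° = -1.3063 rad.
cos c = sin φ₁ sin φ₂ + cos φ₁ cos φ₂ cos Δλ = (-0.8911)(0.2687) + (0.4538)(0.9632)(0.2614) = -0.12516,
so c = arccos(-0.12516) = 1.69629 rad.
Distance = R·c = 8701.3 × 1.6963 ≈ 14760 m.

14760 m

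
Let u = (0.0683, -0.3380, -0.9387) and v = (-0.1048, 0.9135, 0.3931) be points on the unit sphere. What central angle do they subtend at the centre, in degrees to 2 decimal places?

133.23°

u·v = -0.6849; |u| = 1.0000, |v| = 1.0000.
cos θ = (u·v)/(|u||v|) = -0.6849, so θ = 133.23°.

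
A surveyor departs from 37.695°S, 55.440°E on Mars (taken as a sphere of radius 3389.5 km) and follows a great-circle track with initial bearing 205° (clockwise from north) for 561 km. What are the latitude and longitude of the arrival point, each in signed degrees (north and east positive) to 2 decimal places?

Angular distance δ = d/R = 561/3389.5 = 0.16551 rad; initial bearing θ = 3.5779 rad.
sin φ₂ = sin φ₁ cos δ + cos φ₁ sin δ cos θ = (-0.6115)(0.9863) + (0.7913)(0.1648)(-0.9063) = -0.7213, so φ₂ = -46.16°.
Δλ = atan2(sin θ sin δ cos φ₁, cos δ − sin φ₁ sin φ₂) = atan2(-0.0551, 0.5453) = -5.769°.
λ₂ = 55.440° − 5.769° = 49.67°.

-46.16°, 49.67°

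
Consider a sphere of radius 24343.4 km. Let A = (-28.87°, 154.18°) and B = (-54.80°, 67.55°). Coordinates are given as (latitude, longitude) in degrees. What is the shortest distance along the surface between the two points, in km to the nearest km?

27574 km

In radians: φ₁ = -0.5039, φ₂ = -0.9564, Δλ = -86.630° = -1.5120 rad.
cos c = sin φ₁ sin φ₂ + cos φ₁ cos φ₂ cos Δλ = (-0.4828)(-0.8171) + (0.8757)(0.5764)(0.0588) = 0.42421,
so c = arccos(0.42421) = 1.13271 rad.
Distance = R·c = 24343.4 × 1.1327 ≈ 27574 km.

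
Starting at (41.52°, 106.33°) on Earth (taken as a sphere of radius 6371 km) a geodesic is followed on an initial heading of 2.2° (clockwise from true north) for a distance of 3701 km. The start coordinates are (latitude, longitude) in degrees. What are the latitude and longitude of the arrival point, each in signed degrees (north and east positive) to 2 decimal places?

74.74°, 110.92°

Angular distance δ = d/R = 3701/6371 = 0.58091 rad; initial bearing θ = 0.0384 rad.
sin φ₂ = sin φ₁ cos δ + cos φ₁ sin δ cos θ = (0.6629)(0.8360) + (0.7487)(0.5488)(0.9993) = 0.9647, so φ₂ = 74.74°.
Δλ = atan2(sin θ sin δ cos φ₁, cos δ − sin φ₁ sin φ₂) = atan2(0.0158, 0.1965) = 4.590°.
λ₂ = 106.330° + 4.590° = 110.92°.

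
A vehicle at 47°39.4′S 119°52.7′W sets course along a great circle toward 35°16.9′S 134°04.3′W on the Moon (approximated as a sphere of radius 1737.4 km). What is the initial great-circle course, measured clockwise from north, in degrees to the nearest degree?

Δλ = -14.193° = -0.2477 rad.
y = sin Δλ · cos φ₂ = (-0.2452)(0.8163) = -0.2002
x = cos φ₁ sin φ₂ − sin φ₁ cos φ₂ cos Δλ = (0.6736)(-0.5776) − (-0.7391)(0.8163)(0.9695) = 0.1959
θ = atan2(y, x) = -45.62°; adding 360° gives 314°.

314°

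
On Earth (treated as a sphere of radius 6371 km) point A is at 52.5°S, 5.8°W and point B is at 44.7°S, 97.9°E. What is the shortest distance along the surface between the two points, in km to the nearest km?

In radians: φ₁ = -0.9163, φ₂ = -0.7802, Δλ = 103.700° = 1.8099 rad.
cos c = sin φ₁ sin φ₂ + cos φ₁ cos φ₂ cos Δλ = (-0.7934)(-0.7034) + (0.6088)(0.7108)(-0.2368) = 0.45556,
so c = arccos(0.45556) = 1.09780 rad.
Distance = R·c = 6371 × 1.0978 ≈ 6994 km.

6994 km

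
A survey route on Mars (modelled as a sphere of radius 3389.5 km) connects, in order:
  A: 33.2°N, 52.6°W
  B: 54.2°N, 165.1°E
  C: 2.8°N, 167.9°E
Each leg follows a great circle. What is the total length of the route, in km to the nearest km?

8175 km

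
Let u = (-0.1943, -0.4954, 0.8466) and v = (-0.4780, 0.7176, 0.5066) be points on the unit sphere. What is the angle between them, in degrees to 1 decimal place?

u·v = 0.1663; |u| = 1.0000, |v| = 1.0000.
cos θ = (u·v)/(|u||v|) = 0.1663, so θ = 80.4°.

80.4°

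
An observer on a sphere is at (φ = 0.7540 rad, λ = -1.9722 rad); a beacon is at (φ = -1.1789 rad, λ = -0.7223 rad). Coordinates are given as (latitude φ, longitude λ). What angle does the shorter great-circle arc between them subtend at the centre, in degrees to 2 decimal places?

With latitudes φ₁ = 43.201°, φ₂ = -67.546° and longitude difference Δλ = 71.614°:
Haversine: a = sin²(Δφ/2) + cos φ₁ cos φ₂ sin²(Δλ/2) = 0.6771 + (0.7290)(0.3819)(0.3423) = 0.77242.
Central angle c = 2·arcsin(√a) = 2.14700 rad.
So the angular separation is 123.01°.

123.01°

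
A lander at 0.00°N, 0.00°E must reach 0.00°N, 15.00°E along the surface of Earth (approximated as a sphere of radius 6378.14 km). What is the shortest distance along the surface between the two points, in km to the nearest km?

Let φ₁ = 0.0000 rad, φ₂ = 0.0000 rad, and Δλ = 0.2618 rad.
Haversine: a = sin²(Δφ/2) + cos φ₁ cos φ₂ sin²(Δλ/2) = 0.0000 + (1.0000)(1.0000)(0.0170) = 0.01704.
Central angle c = 2·arcsin(√a) = 0.26180 rad.
Distance = R·c = 6378.14 × 0.2618 ≈ 1670 km.

1670 km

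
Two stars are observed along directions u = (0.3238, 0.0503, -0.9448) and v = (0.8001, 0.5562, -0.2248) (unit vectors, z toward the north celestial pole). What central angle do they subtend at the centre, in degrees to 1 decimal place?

60.0°

u·v = 0.4994; |u| = 1.0000, |v| = 1.0000.
cos θ = (u·v)/(|u||v|) = 0.4994, so θ = 60.0°.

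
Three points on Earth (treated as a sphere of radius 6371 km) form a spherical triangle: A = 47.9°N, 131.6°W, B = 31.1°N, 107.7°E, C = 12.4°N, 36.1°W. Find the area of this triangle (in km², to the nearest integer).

Side lengths (central angles): a = 2.1699, b = 1.4741, c = 1.4805 rad; semiperimeter s = 2.5623.
By l'Huilier's theorem, tan(E/4) = √[tan(s/2) tan((s−a)/2) tan((s−b)/2) tan((s−c)/2)], giving spherical excess E = 1.8296 rad.
Area = E·R² = 1.8296 × (6371)² ≈ 74262434 km².

74262434 km²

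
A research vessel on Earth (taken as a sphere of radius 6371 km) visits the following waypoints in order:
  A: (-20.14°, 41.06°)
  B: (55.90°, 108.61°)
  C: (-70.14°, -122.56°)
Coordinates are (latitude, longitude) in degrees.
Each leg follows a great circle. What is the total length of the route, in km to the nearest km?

Leg A→B: central angle 1.6550 rad, distance 10544.0 km.
Leg B→C: central angle 2.6865 rad, distance 17115.9 km.
Total: 10544.0 + 17115.9 ≈ 27660 km.

27660 km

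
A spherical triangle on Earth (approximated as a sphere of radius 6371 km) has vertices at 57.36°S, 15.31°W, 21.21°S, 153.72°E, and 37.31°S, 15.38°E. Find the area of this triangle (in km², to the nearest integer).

25274376 km²

Side lengths (central angles): a = 1.9121, b = 0.4964, c = 1.7609 rad; semiperimeter s = 2.0847.
By l'Huilier's theorem, tan(E/4) = √[tan(s/2) tan((s−a)/2) tan((s−b)/2) tan((s−c)/2)], giving spherical excess E = 0.6227 rad.
Area = E·R² = 0.6227 × (6371)² ≈ 25274376 km².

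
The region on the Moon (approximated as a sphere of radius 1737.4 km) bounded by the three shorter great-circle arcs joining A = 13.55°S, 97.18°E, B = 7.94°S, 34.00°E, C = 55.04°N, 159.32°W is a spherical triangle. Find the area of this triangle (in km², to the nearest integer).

Side lengths (central angles): a = 2.2989, b = 1.8987, c = 1.0851 rad; semiperimeter s = 2.6414.
By l'Huilier's theorem, tan(E/4) = √[tan(s/2) tan((s−a)/2) tan((s−b)/2) tan((s−c)/2)], giving spherical excess E = 1.8855 rad.
Area = E·R² = 1.8855 × (1737.4)² ≈ 5691408 km².

5691408 km²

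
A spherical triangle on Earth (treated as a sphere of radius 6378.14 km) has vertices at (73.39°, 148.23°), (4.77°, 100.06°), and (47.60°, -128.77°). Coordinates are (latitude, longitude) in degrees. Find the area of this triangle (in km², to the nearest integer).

Side lengths (central angles): a = 1.9616, b = 0.7508, c = 1.2977 rad; semiperimeter s = 2.0051.
By l'Huilier's theorem, tan(E/4) = √[tan(s/2) tan((s−a)/2) tan((s−b)/2) tan((s−c)/2)], giving spherical excess E = 0.3806 rad.
Area = E·R² = 0.3806 × (6378.14)² ≈ 15484707 km².

15484707 km²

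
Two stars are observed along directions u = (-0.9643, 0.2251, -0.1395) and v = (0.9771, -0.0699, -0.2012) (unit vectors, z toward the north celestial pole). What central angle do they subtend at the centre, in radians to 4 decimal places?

u·v = -0.9299; |u| = 1.0000, |v| = 1.0000.
cos θ = (u·v)/(|u||v|) = -0.9298, so θ = 2.7648 rad.

2.7648 rad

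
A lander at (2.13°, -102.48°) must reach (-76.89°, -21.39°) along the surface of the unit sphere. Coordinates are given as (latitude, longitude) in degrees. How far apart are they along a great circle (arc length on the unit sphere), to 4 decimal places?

Let φ₁ = 0.0372 rad, φ₂ = -1.3420 rad, and Δλ = 1.4153 rad.
cos c = sin φ₁ sin φ₂ + cos φ₁ cos φ₂ cos Δλ = (0.0372)(-0.9739) + (0.9993)(0.2268)(0.1549) = -0.00109,
so c = arccos(-0.00109) = 1.57189 rad.
On the unit sphere the arc length equals the central angle: 1.5719.

1.5719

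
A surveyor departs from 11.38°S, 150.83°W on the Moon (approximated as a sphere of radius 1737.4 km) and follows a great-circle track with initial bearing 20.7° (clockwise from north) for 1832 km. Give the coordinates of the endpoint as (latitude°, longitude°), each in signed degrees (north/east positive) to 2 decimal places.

Angular distance δ = d/R = 1832/1737.4 = 1.05445 rad; initial bearing θ = 0.3613 rad.
sin φ₂ = sin φ₁ cos δ + cos φ₁ sin δ cos θ = (-0.1973)(0.4937) + (0.9803)(0.8696)(0.9354) = 0.7001, so φ₂ = 44.43°.
Δλ = atan2(sin θ sin δ cos φ₁, cos δ − sin φ₁ sin φ₂) = atan2(0.3013, 0.6318) = 25.498°.
λ₂ = -150.830° + 25.498° = -125.33°.

44.43°, -125.33°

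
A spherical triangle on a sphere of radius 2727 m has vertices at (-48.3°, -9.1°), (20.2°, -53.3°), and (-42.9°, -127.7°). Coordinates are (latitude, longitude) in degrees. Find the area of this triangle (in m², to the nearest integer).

Side lengths (central angles): a = 1.6210, b = 1.2922, c = 1.3799 rad; semiperimeter s = 2.1465.
By l'Huilier's theorem, tan(E/4) = √[tan(s/2) tan((s−a)/2) tan((s−b)/2) tan((s−c)/2)], giving spherical excess E = 1.1715 rad.
Area = E·R² = 1.1715 × (2727)² ≈ 8711614 m².

8711614 m²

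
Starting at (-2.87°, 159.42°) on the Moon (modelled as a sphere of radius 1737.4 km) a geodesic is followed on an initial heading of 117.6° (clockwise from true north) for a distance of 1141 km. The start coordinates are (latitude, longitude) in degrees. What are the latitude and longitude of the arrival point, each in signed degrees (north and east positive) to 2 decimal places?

-18.79°, -165.72°

Angular distance δ = d/R = 1141/1737.4 = 0.65673 rad; initial bearing θ = 2.0525 rad.
sin φ₂ = sin φ₁ cos δ + cos φ₁ sin δ cos θ = (-0.0501)(0.7920) + (0.9987)(0.6105)(-0.4633) = -0.3222, so φ₂ = -18.79°.
Δλ = atan2(sin θ sin δ cos φ₁, cos δ − sin φ₁ sin φ₂) = atan2(0.5404, 0.7759) = 34.856°.
λ₂ = 159.420° + 34.856° = 194.28° → -165.72° after wrapping to (−180°, 180°].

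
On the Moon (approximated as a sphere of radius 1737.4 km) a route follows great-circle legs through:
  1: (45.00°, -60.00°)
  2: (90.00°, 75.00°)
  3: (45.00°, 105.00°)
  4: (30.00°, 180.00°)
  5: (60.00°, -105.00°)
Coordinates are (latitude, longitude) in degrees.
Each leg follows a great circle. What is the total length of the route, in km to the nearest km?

6252 km

Leg 1→2: central angle 0.7854 rad, distance 1364.6 km.
Leg 2→3: central angle 0.7854 rad, distance 1364.6 km.
Leg 3→4: central angle 1.0332 rad, distance 1795.1 km.
Leg 4→5: central angle 0.9943 rad, distance 1727.5 km.
Total: 1364.6 + 1364.6 + 1795.1 + 1727.5 ≈ 6252 km.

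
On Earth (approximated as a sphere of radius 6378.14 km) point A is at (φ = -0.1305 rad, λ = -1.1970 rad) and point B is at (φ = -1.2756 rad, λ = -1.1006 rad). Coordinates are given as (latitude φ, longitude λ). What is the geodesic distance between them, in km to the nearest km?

Let φ₁ = -0.1305 rad, φ₂ = -1.2756 rad, and Δλ = 0.0964 rad.
Haversine: a = sin²(Δφ/2) + cos φ₁ cos φ₂ sin²(Δλ/2) = 0.2935 + (0.9915)(0.2909)(0.0023) = 0.29419.
Central angle c = 2·arcsin(√a) = 1.14657 rad.
Distance = R·c = 6378.14 × 1.1466 ≈ 7313 km.

7313 km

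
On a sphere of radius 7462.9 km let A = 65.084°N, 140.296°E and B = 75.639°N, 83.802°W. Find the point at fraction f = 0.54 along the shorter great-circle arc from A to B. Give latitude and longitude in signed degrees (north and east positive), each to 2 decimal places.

The central angle between A and B is δ = 0.6376 rad.
With f = 0.54, the slerp weights are sin((1−f)δ)/sin δ = 0.4857 and sin(fδ)/sin δ = 0.5670.
Weighted sum of the unit vectors: (0.4857)·(-0.3241,0.2691,0.9069) + (0.5670)·(0.0268,-0.2466,0.9688) = (-0.1422, -0.0091, 0.9898).
Converting back: φ = atan2(z, √(x²+y²)) = 81.81°, λ = atan2(y, x) = -176.33°.

81.81°, -176.33°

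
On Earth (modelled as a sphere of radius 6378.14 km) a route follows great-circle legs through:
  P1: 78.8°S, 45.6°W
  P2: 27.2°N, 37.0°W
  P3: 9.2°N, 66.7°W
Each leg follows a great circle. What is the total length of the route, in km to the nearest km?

Leg P1→P2: central angle 1.8521 rad, distance 11812.8 km.
Leg P2→P3: central angle 0.5814 rad, distance 3708.0 km.
Total: 11812.8 + 3708.0 ≈ 15521 km.

15521 km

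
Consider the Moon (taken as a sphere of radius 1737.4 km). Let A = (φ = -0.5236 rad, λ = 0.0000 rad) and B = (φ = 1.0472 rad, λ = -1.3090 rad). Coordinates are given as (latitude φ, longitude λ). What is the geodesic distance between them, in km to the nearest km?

3297 km

In radians: φ₁ = -0.5236, φ₂ = 1.0472, Δλ = -75.000° = -1.3090 rad.
Haversine: a = sin²(Δφ/2) + cos φ₁ cos φ₂ sin²(Δλ/2) = 0.5000 + (0.8660)(0.5000)(0.3706) = 0.66047.
Central angle c = 2·arcsin(√a) = 1.89752 rad.
Distance = R·c = 1737.4 × 1.8975 ≈ 3297 km.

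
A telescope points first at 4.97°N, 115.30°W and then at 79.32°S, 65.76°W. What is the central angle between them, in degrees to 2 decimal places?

With latitudes φ₁ = 4.970°, φ₂ = -79.320° and longitude difference Δλ = 49.540°:
cos c = sin φ₁ sin φ₂ + cos φ₁ cos φ₂ cos Δλ = (0.0866)(-0.9827) + (0.9962)(0.1853)(0.6489) = 0.03467,
so c = arccos(0.03467) = 1.53612 rad.
So the angular separation is 88.01°.

88.01°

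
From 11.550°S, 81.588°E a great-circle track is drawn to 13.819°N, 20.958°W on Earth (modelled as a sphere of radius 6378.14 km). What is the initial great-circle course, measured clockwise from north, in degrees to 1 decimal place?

With φ₁ = -0.2016, φ₂ = 0.2412, Δλ = -1.7898 rad, the forward-azimuth formula gives
θ = atan2( sin Δλ cos φ₂ , cos φ₁ sin φ₂ − sin φ₁ cos φ₂ cos Δλ ) = atan2(-0.9479, 0.1918) = -78.56°.
Adding 360° brings this into [0°, 360°): 281.4°.

281.4°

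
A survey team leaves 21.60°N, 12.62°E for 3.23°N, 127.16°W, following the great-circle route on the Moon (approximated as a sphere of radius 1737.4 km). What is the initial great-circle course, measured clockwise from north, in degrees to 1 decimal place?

297.3°

Δλ = -139.780° = -2.4396 rad.
y = sin Δλ · cos φ₂ = (-0.6457)(0.9984) = -0.6447
x = cos φ₁ sin φ₂ − sin φ₁ cos φ₂ cos Δλ = (0.9298)(0.0563) − (0.3681)(0.9984)(-0.7636) = 0.3330
θ = atan2(y, x) = -62.68°; adding 360° gives 297.3°.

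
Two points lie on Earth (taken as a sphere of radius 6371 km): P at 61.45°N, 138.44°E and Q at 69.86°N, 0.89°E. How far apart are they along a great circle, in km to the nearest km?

Let φ₁ = 1.0725 rad, φ₂ = 1.2193 rad, and Δλ = -2.4007 rad.
cos c = sin φ₁ sin φ₂ + cos φ₁ cos φ₂ cos Δλ = (0.8784)(0.9389) + (0.4779)(0.3443)(-0.7379) = 0.70327,
so c = arccos(0.70327) = 0.79081 rad.
Distance = R·c = 6371 × 0.7908 ≈ 5038 km.

5038 km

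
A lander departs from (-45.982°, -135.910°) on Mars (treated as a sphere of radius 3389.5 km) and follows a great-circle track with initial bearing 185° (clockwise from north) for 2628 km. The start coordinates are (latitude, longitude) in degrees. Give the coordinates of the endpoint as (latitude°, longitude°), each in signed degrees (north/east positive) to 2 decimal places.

-86.49°, 129.25°

Angular distance δ = d/R = 2628/3389.5 = 0.77534 rad; initial bearing θ = 3.2289 rad.
sin φ₂ = sin φ₁ cos δ + cos φ₁ sin δ cos θ = (-0.7191)(0.7142) + (0.6949)(0.7000)(-0.9962) = -0.9981, so φ₂ = -86.49°.
Δλ = atan2(sin θ sin δ cos φ₁, cos δ − sin φ₁ sin φ₂) = atan2(-0.0424, -0.0036) = -94.836°.
λ₂ = -135.910° − 94.836° = -230.75° → 129.25° after wrapping to (−180°, 180°].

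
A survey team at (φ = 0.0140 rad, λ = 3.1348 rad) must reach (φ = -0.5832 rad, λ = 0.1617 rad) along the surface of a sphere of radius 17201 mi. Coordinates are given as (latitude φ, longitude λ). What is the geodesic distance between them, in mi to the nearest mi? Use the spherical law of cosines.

43877 mi

Let φ₁ = 0.0140 rad, φ₂ = -0.5832 rad, and Δλ = -2.9731 rad.
cos c = sin φ₁ sin φ₂ + cos φ₁ cos φ₂ cos Δλ = (0.0140)(-0.5507) + (0.9999)(0.8347)(-0.9858) = -0.83051,
so c = arccos(-0.83051) = 2.55082 rad.
Distance = R·c = 17201 × 2.5508 ≈ 43877 mi.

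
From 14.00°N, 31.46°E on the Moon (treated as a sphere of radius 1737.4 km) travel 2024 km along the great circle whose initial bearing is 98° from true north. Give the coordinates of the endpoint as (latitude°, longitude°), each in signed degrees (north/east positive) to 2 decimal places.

-1.64°, 96.99°

Angular distance δ = d/R = 2024/1737.4 = 1.16496 rad; initial bearing θ = 1.7104 rad.
sin φ₂ = sin φ₁ cos δ + cos φ₁ sin δ cos θ = (0.2419)(0.3948) + (0.9703)(0.9188)(-0.1392) = -0.0286, so φ₂ = -1.64°.
Δλ = atan2(sin θ sin δ cos φ₁, cos δ − sin φ₁ sin φ₂) = atan2(0.8828, 0.4017) = 65.533°.
λ₂ = 31.460° + 65.533° = 96.99°.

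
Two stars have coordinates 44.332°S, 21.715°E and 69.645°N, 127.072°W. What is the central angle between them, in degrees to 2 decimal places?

In radians: φ₁ = -0.7737, φ₂ = 1.2155, Δλ = -148.787° = -2.5968 rad.
Haversine: a = sin²(Δφ/2) + cos φ₁ cos φ₂ sin²(Δλ/2) = 0.7032 + (0.7153)(0.3478)(0.9276) = 0.93398.
Central angle c = 2·arcsin(√a) = 2.62190 rad.
So the angular separation is 150.22°.

150.22°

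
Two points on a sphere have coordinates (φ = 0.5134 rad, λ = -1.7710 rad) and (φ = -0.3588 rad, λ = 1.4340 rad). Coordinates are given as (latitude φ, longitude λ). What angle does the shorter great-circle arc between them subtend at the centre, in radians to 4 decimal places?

Let φ₁ = 0.5134 rad, φ₂ = -0.3588 rad, and Δλ = -3.0782 rad.
Haversine: a = sin²(Δφ/2) + cos φ₁ cos φ₂ sin²(Δλ/2) = 0.1784 + (0.8711)(0.9363)(0.9990) = 0.99322.
Central angle c = 2·arcsin(√a) = 2.97669 rad.
So the angular separation is 2.9767 rad.

2.9767 rad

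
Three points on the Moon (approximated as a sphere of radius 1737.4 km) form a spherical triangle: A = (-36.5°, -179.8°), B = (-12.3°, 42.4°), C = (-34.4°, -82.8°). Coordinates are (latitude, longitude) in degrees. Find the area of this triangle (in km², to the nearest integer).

Side lengths (central angles): a = 1.9223, b = 1.3127, c = 2.0433 rad; semiperimeter s = 2.6392.
By l'Huilier's theorem, tan(E/4) = √[tan(s/2) tan((s−a)/2) tan((s−b)/2) tan((s−c)/2)], giving spherical excess E = 2.1374 rad.
Area = E·R² = 2.1374 × (1737.4)² ≈ 6451972 km².

6451972 km²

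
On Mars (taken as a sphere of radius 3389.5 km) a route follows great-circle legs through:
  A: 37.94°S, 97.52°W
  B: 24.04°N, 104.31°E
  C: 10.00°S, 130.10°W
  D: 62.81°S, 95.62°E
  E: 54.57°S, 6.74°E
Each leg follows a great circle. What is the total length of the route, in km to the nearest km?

25175 km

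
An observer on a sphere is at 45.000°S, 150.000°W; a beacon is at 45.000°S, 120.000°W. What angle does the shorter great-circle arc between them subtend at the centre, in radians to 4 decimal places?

Let φ₁ = -0.7854 rad, φ₂ = -0.7854 rad, and Δλ = 0.5236 rad.
cos c = sin φ₁ sin φ₂ + cos φ₁ cos φ₂ cos Δλ = (-0.7071)(-0.7071) + (0.7071)(0.7071)(0.8660) = 0.93301,
so c = arccos(0.93301) = 0.36810 rad.
So the angular separation is 0.3681 rad.

0.3681 rad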